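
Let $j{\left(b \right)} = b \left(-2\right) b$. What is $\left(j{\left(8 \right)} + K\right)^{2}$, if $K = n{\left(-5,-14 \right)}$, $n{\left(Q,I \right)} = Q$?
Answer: $17689$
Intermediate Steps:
$j{\left(b \right)} = - 2 b^{2}$ ($j{\left(b \right)} = - 2 b b = - 2 b^{2}$)
$K = -5$
$\left(j{\left(8 \right)} + K\right)^{2} = \left(- 2 \cdot 8^{2} - 5\right)^{2} = \left(\left(-2\right) 64 - 5\right)^{2} = \left(-128 - 5\right)^{2} = \left(-133\right)^{2} = 17689$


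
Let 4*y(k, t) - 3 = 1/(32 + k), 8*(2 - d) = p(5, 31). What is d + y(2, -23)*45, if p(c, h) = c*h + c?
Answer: 2187/136 ≈ 16.081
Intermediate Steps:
p(c, h) = c + c*h
d = -18 (d = 2 - 5*(1 + 31)/8 = 2 - 5*32/8 = 2 - 1/8*160 = 2 - 20 = -18)
y(k, t) = 3/4 + 1/(4*(32 + k))
d + y(2, -23)*45 = -18 + ((97 + 3*2)/(4*(32 + 2)))*45 = -18 + ((1/4)*(97 + 6)/34)*45 = -18 + ((1/4)*(1/34)*103)*45 = -18 + (103/136)*45 = -18 + 4635/136 = 2187/136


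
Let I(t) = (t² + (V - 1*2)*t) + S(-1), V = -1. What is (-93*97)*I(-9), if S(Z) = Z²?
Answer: -983289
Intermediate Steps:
I(t) = 1 + t² - 3*t (I(t) = (t² + (-1 - 1*2)*t) + (-1)² = (t² + (-1 - 2)*t) + 1 = (t² - 3*t) + 1 = 1 + t² - 3*t)
(-93*97)*I(-9) = (-93*97)*(1 + (-9)² - 3*(-9)) = -9021*(1 + 81 + 27) = -9021*109 = -983289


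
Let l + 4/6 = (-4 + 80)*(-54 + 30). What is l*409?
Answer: -2238866/3 ≈ -7.4629e+5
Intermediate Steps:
l = -5474/3 (l = -⅔ + (-4 + 80)*(-54 + 30) = -⅔ + 76*(-24) = -⅔ - 1824 = -5474/3 ≈ -1824.7)
l*409 = -5474/3*409 = -2238866/3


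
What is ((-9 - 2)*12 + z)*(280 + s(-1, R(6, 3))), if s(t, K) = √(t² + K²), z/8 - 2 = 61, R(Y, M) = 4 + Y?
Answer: 104160 + 372*√101 ≈ 1.0790e+5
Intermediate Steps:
z = 504 (z = 16 + 8*61 = 16 + 488 = 504)
s(t, K) = √(K² + t²)
((-9 - 2)*12 + z)*(280 + s(-1, R(6, 3))) = ((-9 - 2)*12 + 504)*(280 + √((4 + 6)² + (-1)²)) = (-11*12 + 504)*(280 + √(10² + 1)) = (-132 + 504)*(280 + √(100 + 1)) = 372*(280 + √101) = 104160 + 372*√101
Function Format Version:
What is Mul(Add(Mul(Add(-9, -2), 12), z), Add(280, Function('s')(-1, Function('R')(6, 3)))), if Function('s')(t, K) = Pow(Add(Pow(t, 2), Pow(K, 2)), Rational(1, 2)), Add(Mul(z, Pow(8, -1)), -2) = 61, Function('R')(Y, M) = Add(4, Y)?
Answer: Add(104160, Mul(372, Pow(101, Rational(1, 2)))) ≈ 1.0790e+5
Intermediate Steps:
z = 504 (z = Add(16, Mul(8, 61)) = Add(16, 488) = 504)
Function('s')(t, K) = Pow(Add(Pow(K, 2), Pow(t, 2)), Rational(1, 2))
Mul(Add(Mul(Add(-9, -2), 12), z), Add(280, Function('s')(-1, Function('R')(6, 3)))) = Mul(Add(Mul(Add(-9, -2), 12), 504), Add(280, Pow(Add(Pow(Add(4, 6), 2), Pow(-1, 2)), Rational(1, 2)))) = Mul(Add(Mul(-11, 12), 504), Add(280, Pow(Add(Pow(10, 2), 1), Rational(1, 2)))) = Mul(Add(-132, 504), Add(280, Pow(Add(100, 1), Rational(1, 2)))) = Mul(372, Add(280, Pow(101, Rational(1, 2)))) = Add(104160, Mul(372, Pow(101, Rational(1, 2))))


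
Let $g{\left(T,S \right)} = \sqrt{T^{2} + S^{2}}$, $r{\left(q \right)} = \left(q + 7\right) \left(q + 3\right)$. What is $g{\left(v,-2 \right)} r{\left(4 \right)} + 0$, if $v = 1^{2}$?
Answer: $77 \sqrt{5} \approx 172.18$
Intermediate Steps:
$r{\left(q \right)} = \left(3 + q\right) \left(7 + q\right)$ ($r{\left(q \right)} = \left(7 + q\right) \left(3 + q\right) = \left(3 + q\right) \left(7 + q\right)$)
$v = 1$
$g{\left(T,S \right)} = \sqrt{S^{2} + T^{2}}$
$g{\left(v,-2 \right)} r{\left(4 \right)} + 0 = \sqrt{\left(-2\right)^{2} + 1^{2}} \left(21 + 4^{2} + 10 \cdot 4\right) + 0 = \sqrt{4 + 1} \left(21 + 16 + 40\right) + 0 = \sqrt{5} \cdot 77 + 0 = 77 \sqrt{5} + 0 = 77 \sqrt{5}$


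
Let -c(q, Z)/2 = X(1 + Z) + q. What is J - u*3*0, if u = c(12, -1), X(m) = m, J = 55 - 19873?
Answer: -19818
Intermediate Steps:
J = -19818
c(q, Z) = -2 - 2*Z - 2*q (c(q, Z) = -2*((1 + Z) + q) = -2*(1 + Z + q) = -2 - 2*Z - 2*q)
u = -24 (u = -2 - 2*(-1) - 2*12 = -2 + 2 - 24 = -24)
J - u*3*0 = -19818 - (-24)*3*0 = -19818 - (-24)*0 = -19818 - 1*0 = -19818 + 0 = -19818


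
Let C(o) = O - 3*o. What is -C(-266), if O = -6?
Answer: -792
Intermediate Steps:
C(o) = -6 - 3*o
-C(-266) = -(-6 - 3*(-266)) = -(-6 + 798) = -1*792 = -792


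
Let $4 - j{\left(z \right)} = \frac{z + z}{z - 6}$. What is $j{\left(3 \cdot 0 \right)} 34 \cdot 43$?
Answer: $5848$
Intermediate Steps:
$j{\left(z \right)} = 4 - \frac{2 z}{-6 + z}$ ($j{\left(z \right)} = 4 - \frac{z + z}{z - 6} = 4 - \frac{2 z}{-6 + z}$)
$j{\left(3 \cdot 0 \right)} 34 \cdot 43 = \frac{2 \left(-12 + 3 \cdot 0\right)}{-6 + 3 \cdot 0} \cdot 34 \cdot 43 = \frac{2 \left(-12 + 0\right)}{-6 + 0} \cdot 34 \cdot 43 = 2 \frac{1}{-6} \left(-12\right) 34 \cdot 43 = 2 \left(- \frac{1}{6}\right) \left(-12\right) 34 \cdot 43 = 4 \cdot 34 \cdot 43 = 136 \cdot 43 = 5848$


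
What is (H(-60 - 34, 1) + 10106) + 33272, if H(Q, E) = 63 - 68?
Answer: 43373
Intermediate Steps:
H(Q, E) = -5
(H(-60 - 34, 1) + 10106) + 33272 = (-5 + 10106) + 33272 = 10101 + 33272 = 43373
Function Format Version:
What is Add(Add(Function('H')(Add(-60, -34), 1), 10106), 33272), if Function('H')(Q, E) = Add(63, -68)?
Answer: 43373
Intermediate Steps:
Function('H')(Q, E) = -5
Add(Add(Function('H')(Add(-60, -34), 1), 10106), 33272) = Add(Add(-5, 10106), 33272) = Add(10101, 33272) = 43373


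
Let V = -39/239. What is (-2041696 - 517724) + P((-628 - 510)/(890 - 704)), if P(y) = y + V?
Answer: -56888367958/22227 ≈ -2.5594e+6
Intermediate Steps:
V = -39/239 (V = -39*1/239 = -39/239 ≈ -0.16318)
P(y) = -39/239 + y (P(y) = y - 39/239 = -39/239 + y)
(-2041696 - 517724) + P((-628 - 510)/(890 - 704)) = (-2041696 - 517724) + (-39/239 + (-628 - 510)/(890 - 704)) = -2559420 + (-39/239 - 1138/186) = -2559420 + (-39/239 - 1138*1/186) = -2559420 + (-39/239 - 569/93) = -2559420 - 139618/22227 = -56888367958/22227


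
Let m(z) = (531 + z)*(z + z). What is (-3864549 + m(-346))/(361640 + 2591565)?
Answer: -3992569/2953205 ≈ -1.3519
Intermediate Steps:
m(z) = 2*z*(531 + z) (m(z) = (531 + z)*(2*z) = 2*z*(531 + z))
(-3864549 + m(-346))/(361640 + 2591565) = (-3864549 + 2*(-346)*(531 - 346))/(361640 + 2591565) = (-3864549 + 2*(-346)*185)/2953205 = (-3864549 - 128020)*(1/2953205) = -3992569*1/2953205 = -3992569/2953205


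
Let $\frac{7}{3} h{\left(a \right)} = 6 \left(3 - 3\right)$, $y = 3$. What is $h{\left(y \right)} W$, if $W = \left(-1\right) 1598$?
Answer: $0$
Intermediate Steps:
$W = -1598$
$h{\left(a \right)} = 0$ ($h{\left(a \right)} = \frac{3 \cdot 6 \left(3 - 3\right)}{7} = \frac{3 \cdot 6 \cdot 0}{7} = \frac{3}{7} \cdot 0 = 0$)
$h{\left(y \right)} W = 0 \left(-1598\right) = 0$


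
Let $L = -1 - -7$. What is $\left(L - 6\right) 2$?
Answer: $0$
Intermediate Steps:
$L = 6$ ($L = -1 + 7 = 6$)
$\left(L - 6\right) 2 = \left(6 - 6\right) 2 = 0 \cdot 2 = 0$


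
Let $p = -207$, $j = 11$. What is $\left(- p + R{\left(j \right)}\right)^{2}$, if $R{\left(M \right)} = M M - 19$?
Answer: $95481$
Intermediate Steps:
$R{\left(M \right)} = -19 + M^{2}$ ($R{\left(M \right)} = M^{2} - 19 = -19 + M^{2}$)
$\left(- p + R{\left(j \right)}\right)^{2} = \left(\left(-1\right) \left(-207\right) - \left(19 - 11^{2}\right)\right)^{2} = \left(207 + \left(-19 + 121\right)\right)^{2} = \left(207 + 102\right)^{2} = 309^{2} = 95481$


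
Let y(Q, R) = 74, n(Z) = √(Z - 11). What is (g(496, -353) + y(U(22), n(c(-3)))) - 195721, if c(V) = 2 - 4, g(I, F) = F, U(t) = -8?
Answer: -196000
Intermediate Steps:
c(V) = -2
n(Z) = √(-11 + Z)
(g(496, -353) + y(U(22), n(c(-3)))) - 195721 = (-353 + 74) - 195721 = -279 - 195721 = -196000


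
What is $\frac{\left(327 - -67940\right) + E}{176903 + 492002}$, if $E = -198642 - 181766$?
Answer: $- \frac{312141}{668905} \approx -0.46664$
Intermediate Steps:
$E = -380408$
$\frac{\left(327 - -67940\right) + E}{176903 + 492002} = \frac{\left(327 - -67940\right) - 380408}{176903 + 492002} = \frac{\left(327 + 67940\right) - 380408}{668905} = \left(68267 - 380408\right) \frac{1}{668905} = \left(-312141\right) \frac{1}{668905} = - \frac{312141}{668905}$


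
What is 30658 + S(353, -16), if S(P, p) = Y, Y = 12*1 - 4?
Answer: 30666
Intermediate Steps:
Y = 8 (Y = 12 - 4 = 8)
S(P, p) = 8
30658 + S(353, -16) = 30658 + 8 = 30666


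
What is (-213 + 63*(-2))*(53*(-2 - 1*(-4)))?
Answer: -35934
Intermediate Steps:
(-213 + 63*(-2))*(53*(-2 - 1*(-4))) = (-213 - 126)*(53*(-2 + 4)) = -17967*2 = -339*106 = -35934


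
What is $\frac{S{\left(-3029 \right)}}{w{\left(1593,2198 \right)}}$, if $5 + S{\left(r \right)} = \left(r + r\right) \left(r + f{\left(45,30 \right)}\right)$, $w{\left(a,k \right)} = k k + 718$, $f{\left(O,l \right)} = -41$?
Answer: $\frac{18598055}{4831922} \approx 3.849$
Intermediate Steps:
$w{\left(a,k \right)} = 718 + k^{2}$ ($w{\left(a,k \right)} = k^{2} + 718 = 718 + k^{2}$)
$S{\left(r \right)} = -5 + 2 r \left(-41 + r\right)$ ($S{\left(r \right)} = -5 + \left(r + r\right) \left(r - 41\right) = -5 + 2 r \left(-41 + r\right)$)
$\frac{S{\left(-3029 \right)}}{w{\left(1593,2198 \right)}} = \frac{-5 - -248378 + 2 \left(-3029\right)^{2}}{718 + 2198^{2}} = \frac{-5 + 248378 + 2 \cdot 9174841}{718 + 4831204} = \frac{-5 + 248378 + 18349682}{4831922} = 18598055 \cdot \frac{1}{4831922} = \frac{18598055}{4831922}$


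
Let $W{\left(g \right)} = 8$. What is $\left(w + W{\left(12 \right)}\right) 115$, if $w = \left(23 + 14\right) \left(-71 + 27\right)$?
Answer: $-186300$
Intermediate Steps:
$w = -1628$ ($w = 37 \left(-44\right) = -1628$)
$\left(w + W{\left(12 \right)}\right) 115 = \left(-1628 + 8\right) 115 = \left(-1620\right) 115 = -186300$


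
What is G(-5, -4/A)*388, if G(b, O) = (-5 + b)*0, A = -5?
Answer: 0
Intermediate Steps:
G(b, O) = 0
G(-5, -4/A)*388 = 0*388 = 0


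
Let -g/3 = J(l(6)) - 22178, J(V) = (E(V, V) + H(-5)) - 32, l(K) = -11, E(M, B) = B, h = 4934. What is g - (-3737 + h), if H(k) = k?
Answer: 65481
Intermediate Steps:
J(V) = -37 + V (J(V) = (V - 5) - 32 = (-5 + V) - 32 = -37 + V)
g = 66678 (g = -3*((-37 - 11) - 22178) = -3*(-48 - 22178) = -3*(-22226) = 66678)
g - (-3737 + h) = 66678 - (-3737 + 4934) = 66678 - 1*1197 = 66678 - 1197 = 65481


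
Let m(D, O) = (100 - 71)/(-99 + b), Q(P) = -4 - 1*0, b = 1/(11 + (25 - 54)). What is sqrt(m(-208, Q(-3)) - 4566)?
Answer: 10*I*sqrt(145166511)/1783 ≈ 67.574*I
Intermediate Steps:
b = -1/18 (b = 1/(11 - 29) = 1/(-18) = -1/18 ≈ -0.055556)
Q(P) = -4 (Q(P) = -4 + 0 = -4)
m(D, O) = -522/1783 (m(D, O) = (100 - 71)/(-99 - 1/18) = 29/(-1783/18) = 29*(-18/1783) = -522/1783)
sqrt(m(-208, Q(-3)) - 4566) = sqrt(-522/1783 - 4566) = sqrt(-8141700/1783) = 10*I*sqrt(145166511)/1783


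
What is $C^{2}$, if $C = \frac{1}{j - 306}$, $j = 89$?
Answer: $\frac{1}{47089} \approx 2.1236 \cdot 10^{-5}$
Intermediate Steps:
$C = - \frac{1}{217}$ ($C = \frac{1}{89 - 306} = \frac{1}{-217} = - \frac{1}{217} \approx -0.0046083$)
$C^{2} = \left(- \frac{1}{217}\right)^{2} = \frac{1}{47089}$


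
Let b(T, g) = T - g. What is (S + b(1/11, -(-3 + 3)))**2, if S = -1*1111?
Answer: 149328400/121 ≈ 1.2341e+6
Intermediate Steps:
S = -1111
(S + b(1/11, -(-3 + 3)))**2 = (-1111 + (1/11 - (-1)*(-3 + 3)))**2 = (-1111 + (1/11 - (-1)*0))**2 = (-1111 + (1/11 - 1*0))**2 = (-1111 + (1/11 + 0))**2 = (-1111 + 1/11)**2 = (-12220/11)**2 = 149328400/121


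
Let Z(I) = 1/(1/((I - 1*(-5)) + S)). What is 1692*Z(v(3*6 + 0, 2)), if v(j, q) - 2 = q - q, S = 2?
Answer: 15228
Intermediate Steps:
v(j, q) = 2 (v(j, q) = 2 + (q - q) = 2 + 0 = 2)
Z(I) = 7 + I (Z(I) = 1/(1/((I - 1*(-5)) + 2)) = 1/(1/((I + 5) + 2)) = 1/(1/((5 + I) + 2)) = 1/(1/(7 + I)) = 7 + I)
1692*Z(v(3*6 + 0, 2)) = 1692*(7 + 2) = 1692*9 = 15228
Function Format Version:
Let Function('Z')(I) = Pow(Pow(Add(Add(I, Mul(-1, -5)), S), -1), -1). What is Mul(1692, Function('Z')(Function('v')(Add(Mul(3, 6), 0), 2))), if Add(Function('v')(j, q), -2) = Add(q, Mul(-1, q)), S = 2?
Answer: 15228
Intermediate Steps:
Function('v')(j, q) = 2 (Function('v')(j, q) = Add(2, Add(q, Mul(-1, q))) = Add(2, 0) = 2)
Function('Z')(I) = Add(7, I) (Function('Z')(I) = Pow(Pow(Add(Add(I, Mul(-1, -5)), 2), -1), -1) = Pow(Pow(Add(Add(I, 5), 2), -1), -1) = Pow(Pow(Add(Add(5, I), 2), -1), -1) = Pow(Pow(Add(7, I), -1), -1) = Add(7, I))
Mul(1692, Function('Z')(Function('v')(Add(Mul(3, 6), 0), 2))) = Mul(1692, Add(7, 2)) = Mul(1692, 9) = 15228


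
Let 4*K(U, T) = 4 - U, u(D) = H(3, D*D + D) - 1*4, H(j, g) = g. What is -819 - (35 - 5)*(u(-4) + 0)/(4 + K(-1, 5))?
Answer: -6053/7 ≈ -864.71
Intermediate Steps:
u(D) = -4 + D + D² (u(D) = (D*D + D) - 1*4 = (D² + D) - 4 = (D + D²) - 4 = -4 + D + D²)
K(U, T) = 1 - U/4 (K(U, T) = (4 - U)/4 = 1 - U/4)
-819 - (35 - 5)*(u(-4) + 0)/(4 + K(-1, 5)) = -819 - (35 - 5)*((-4 - 4*(1 - 4)) + 0)/(4 + (1 - ¼*(-1))) = -819 - 30*((-4 - 4*(-3)) + 0)/(4 + (1 + ¼)) = -819 - 30*((-4 + 12) + 0)/(4 + 5/4) = -819 - 30*(8 + 0)/(21/4) = -819 - 30*8*(4/21) = -819 - 30*32/21 = -819 - 1*320/7 = -819 - 320/7 = -6053/7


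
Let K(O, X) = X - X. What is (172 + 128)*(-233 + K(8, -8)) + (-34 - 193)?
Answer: -70127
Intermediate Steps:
K(O, X) = 0
(172 + 128)*(-233 + K(8, -8)) + (-34 - 193) = (172 + 128)*(-233 + 0) + (-34 - 193) = 300*(-233) - 227 = -69900 - 227 = -70127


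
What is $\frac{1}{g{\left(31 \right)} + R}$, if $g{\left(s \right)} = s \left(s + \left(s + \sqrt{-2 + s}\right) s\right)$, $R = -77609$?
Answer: $- \frac{46857}{2168796340} - \frac{961 \sqrt{29}}{2168796340} \approx -2.3991 \cdot 10^{-5}$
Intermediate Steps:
$g{\left(s \right)} = s \left(s + s \left(s + \sqrt{-2 + s}\right)\right)$
$\frac{1}{g{\left(31 \right)} + R} = \frac{1}{31^{2} \left(1 + 31 + \sqrt{-2 + 31}\right) - 77609} = \frac{1}{961 \left(1 + 31 + \sqrt{29}\right) - 77609} = \frac{1}{961 \left(32 + \sqrt{29}\right) - 77609} = \frac{1}{\left(30752 + 961 \sqrt{29}\right) - 77609} = \frac{1}{-46857 + 961 \sqrt{29}}$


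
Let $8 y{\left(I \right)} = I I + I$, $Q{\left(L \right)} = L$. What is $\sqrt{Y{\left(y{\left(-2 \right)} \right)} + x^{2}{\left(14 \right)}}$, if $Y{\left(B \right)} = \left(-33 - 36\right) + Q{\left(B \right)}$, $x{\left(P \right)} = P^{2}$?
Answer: $\frac{\sqrt{153389}}{2} \approx 195.82$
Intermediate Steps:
$y{\left(I \right)} = \frac{I}{8} + \frac{I^{2}}{8}$ ($y{\left(I \right)} = \frac{I I + I}{8} = \frac{I^{2} + I}{8} = \frac{I + I^{2}}{8} = \frac{I}{8} + \frac{I^{2}}{8}$)
$Y{\left(B \right)} = -69 + B$ ($Y{\left(B \right)} = \left(-33 - 36\right) + B = -69 + B$)
$\sqrt{Y{\left(y{\left(-2 \right)} \right)} + x^{2}{\left(14 \right)}} = \sqrt{\left(-69 + \frac{1}{8} \left(-2\right) \left(1 - 2\right)\right) + \left(14^{2}\right)^{2}} = \sqrt{\left(-69 + \frac{1}{8} \left(-2\right) \left(-1\right)\right) + 196^{2}} = \sqrt{\left(-69 + \frac{1}{4}\right) + 38416} = \sqrt{- \frac{275}{4} + 38416} = \sqrt{\frac{153389}{4}} = \frac{\sqrt{153389}}{2}$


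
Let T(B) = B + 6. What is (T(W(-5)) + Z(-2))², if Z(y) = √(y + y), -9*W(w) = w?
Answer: 3157/81 + 236*I/9 ≈ 38.975 + 26.222*I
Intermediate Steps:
W(w) = -w/9
Z(y) = √2*√y (Z(y) = √(2*y) = √2*√y)
T(B) = 6 + B
(T(W(-5)) + Z(-2))² = ((6 - ⅑*(-5)) + √2*√(-2))² = ((6 + 5/9) + √2*(I*√2))² = (59/9 + 2*I)²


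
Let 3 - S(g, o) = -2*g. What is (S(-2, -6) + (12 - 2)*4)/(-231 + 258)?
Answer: 13/9 ≈ 1.4444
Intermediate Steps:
S(g, o) = 3 + 2*g (S(g, o) = 3 - (-2)*g = 3 + 2*g)
(S(-2, -6) + (12 - 2)*4)/(-231 + 258) = ((3 + 2*(-2)) + (12 - 2)*4)/(-231 + 258) = ((3 - 4) + 10*4)/27 = (-1 + 40)*(1/27) = 39*(1/27) = 13/9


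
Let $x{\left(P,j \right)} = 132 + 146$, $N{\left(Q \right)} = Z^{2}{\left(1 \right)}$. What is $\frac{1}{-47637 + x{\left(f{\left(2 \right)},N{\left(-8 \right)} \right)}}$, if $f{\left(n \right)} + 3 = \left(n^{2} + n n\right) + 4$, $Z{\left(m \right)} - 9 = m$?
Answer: $- \frac{1}{47359} \approx -2.1115 \cdot 10^{-5}$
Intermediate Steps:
$Z{\left(m \right)} = 9 + m$
$N{\left(Q \right)} = 100$ ($N{\left(Q \right)} = \left(9 + 1\right)^{2} = 10^{2} = 100$)
$f{\left(n \right)} = 1 + 2 n^{2}$ ($f{\left(n \right)} = -3 + \left(\left(n^{2} + n n\right) + 4\right) = -3 + \left(\left(n^{2} + n^{2}\right) + 4\right) = -3 + \left(2 n^{2} + 4\right) = -3 + \left(4 + 2 n^{2}\right) = 1 + 2 n^{2}$)
$x{\left(P,j \right)} = 278$
$\frac{1}{-47637 + x{\left(f{\left(2 \right)},N{\left(-8 \right)} \right)}} = \frac{1}{-47637 + 278} = \frac{1}{-47359} = - \frac{1}{47359}$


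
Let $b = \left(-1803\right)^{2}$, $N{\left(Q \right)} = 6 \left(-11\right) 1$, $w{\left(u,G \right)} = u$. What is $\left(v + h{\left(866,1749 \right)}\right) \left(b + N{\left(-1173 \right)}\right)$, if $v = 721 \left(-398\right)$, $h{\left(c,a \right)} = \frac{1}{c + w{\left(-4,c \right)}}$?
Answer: $- \frac{804096620591685}{862} \approx -9.3283 \cdot 10^{11}$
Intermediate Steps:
$N{\left(Q \right)} = -66$ ($N{\left(Q \right)} = \left(-66\right) 1 = -66$)
$h{\left(c,a \right)} = \frac{1}{-4 + c}$ ($h{\left(c,a \right)} = \frac{1}{c - 4} = \frac{1}{-4 + c}$)
$b = 3250809$
$v = -286958$
$\left(v + h{\left(866,1749 \right)}\right) \left(b + N{\left(-1173 \right)}\right) = \left(-286958 + \frac{1}{-4 + 866}\right) \left(3250809 - 66\right) = \left(-286958 + \frac{1}{862}\right) 3250743 = \left(- \frac{247357795}{862}\right) 3250743 = - \frac{804096620591685}{862}$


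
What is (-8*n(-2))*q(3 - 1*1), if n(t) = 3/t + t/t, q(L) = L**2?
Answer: 16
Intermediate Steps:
n(t) = 1 + 3/t (n(t) = 3/t + 1 = 1 + 3/t)
(-8*n(-2))*q(3 - 1*1) = (-8*(3 - 2)/(-2))*(3 - 1*1)**2 = (-(-4))*(3 - 1)**2 = -8*(-1/2)*2**2 = 4*4 = 16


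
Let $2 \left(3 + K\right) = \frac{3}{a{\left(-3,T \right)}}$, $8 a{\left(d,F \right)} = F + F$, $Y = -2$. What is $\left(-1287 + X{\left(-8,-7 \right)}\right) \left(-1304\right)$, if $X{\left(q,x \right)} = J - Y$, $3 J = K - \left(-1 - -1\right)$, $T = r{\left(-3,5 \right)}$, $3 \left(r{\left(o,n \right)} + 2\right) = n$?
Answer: $1684768$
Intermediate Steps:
$r{\left(o,n \right)} = -2 + \frac{n}{3}$
$T = - \frac{1}{3}$ ($T = -2 + \frac{1}{3} \cdot 5 = -2 + \frac{5}{3} = - \frac{1}{3} \approx -0.33333$)
$a{\left(d,F \right)} = \frac{F}{4}$ ($a{\left(d,F \right)} = \frac{F + F}{8} = \frac{2 F}{8} = \frac{F}{4}$)
$K = -21$ ($K = -3 + \frac{3 \frac{1}{\frac{1}{4} \left(- \frac{1}{3}\right)}}{2} = -3 + \frac{3 \frac{1}{- \frac{1}{12}}}{2} = -3 + \frac{3 \left(-12\right)}{2} = -3 + \frac{1}{2} \left(-36\right) = -3 - 18 = -21$)
$J = -7$ ($J = \frac{-21 - \left(-1 - -1\right)}{3} = \frac{-21 - \left(-1 + 1\right)}{3} = \frac{-21 - 0}{3} = \frac{-21 + 0}{3} = \frac{1}{3} \left(-21\right) = -7$)
$X{\left(q,x \right)} = -5$ ($X{\left(q,x \right)} = -7 - -2 = -7 + 2 = -5$)
$\left(-1287 + X{\left(-8,-7 \right)}\right) \left(-1304\right) = \left(-1287 - 5\right) \left(-1304\right) = \left(-1292\right) \left(-1304\right) = 1684768$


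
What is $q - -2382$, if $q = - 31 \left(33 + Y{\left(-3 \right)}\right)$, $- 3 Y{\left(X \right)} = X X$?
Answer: $1452$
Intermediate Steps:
$Y{\left(X \right)} = - \frac{X^{2}}{3}$ ($Y{\left(X \right)} = - \frac{X X}{3} = - \frac{X^{2}}{3}$)
$q = -930$ ($q = - 31 \left(33 - \frac{\left(-3\right)^{2}}{3}\right) = - 31 \left(33 - 3\right) = - 31 \cdot 30 = \left(-1\right) 930 = -930$)
$q - -2382 = -930 - -2382 = -930 + 2382 = 1452$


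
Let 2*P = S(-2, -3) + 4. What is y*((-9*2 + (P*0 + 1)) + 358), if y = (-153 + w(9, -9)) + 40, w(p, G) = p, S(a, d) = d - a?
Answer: -35464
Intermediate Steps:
P = 3/2 (P = ((-3 - 1*(-2)) + 4)/2 = ((-3 + 2) + 4)/2 = (-1 + 4)/2 = (1/2)*3 = 3/2 ≈ 1.5000)
y = -104 (y = (-153 + 9) + 40 = -144 + 40 = -104)
y*((-9*2 + (P*0 + 1)) + 358) = -104*((-9*2 + ((3/2)*0 + 1)) + 358) = -104*((-18 + (0 + 1)) + 358) = -104*((-18 + 1) + 358) = -104*(-17 + 358) = -104*341 = -35464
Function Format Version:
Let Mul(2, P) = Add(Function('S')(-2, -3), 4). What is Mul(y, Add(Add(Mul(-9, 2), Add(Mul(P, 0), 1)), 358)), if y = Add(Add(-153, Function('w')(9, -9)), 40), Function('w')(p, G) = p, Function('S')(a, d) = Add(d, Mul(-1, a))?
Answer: -35464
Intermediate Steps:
P = Rational(3, 2) (P = Mul(Rational(1, 2), Add(Add(-3, Mul(-1, -2)), 4)) = Mul(Rational(1, 2), Add(Add(-3, 2), 4)) = Mul(Rational(1, 2), Add(-1, 4)) = Mul(Rational(1, 2), 3) = Rational(3, 2) ≈ 1.5000)
y = -104 (y = Add(Add(-153, 9), 40) = Add(-144, 40) = -104)
Mul(y, Add(Add(Mul(-9, 2), Add(Mul(P, 0), 1)), 358)) = Mul(-104, Add(Add(Mul(-9, 2), Add(Mul(Rational(3, 2), 0), 1)), 358)) = Mul(-104, Add(Add(-18, Add(0, 1)), 358)) = Mul(-104, Add(Add(-18, 1), 358)) = Mul(-104, Add(-17, 358)) = Mul(-104, 341) = -35464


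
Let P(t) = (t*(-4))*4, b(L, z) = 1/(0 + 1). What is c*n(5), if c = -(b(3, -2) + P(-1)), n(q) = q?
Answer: -85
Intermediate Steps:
b(L, z) = 1 (b(L, z) = 1/1 = 1)
P(t) = -16*t (P(t) = -4*t*4 = -16*t)
c = -17 (c = -(1 - 16*(-1)) = -(1 + 16) = -1*17 = -17)
c*n(5) = -17*5 = -85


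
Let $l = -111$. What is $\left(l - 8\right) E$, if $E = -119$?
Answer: $14161$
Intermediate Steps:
$\left(l - 8\right) E = \left(-111 - 8\right) \left(-119\right) = \left(-119\right) \left(-119\right) = 14161$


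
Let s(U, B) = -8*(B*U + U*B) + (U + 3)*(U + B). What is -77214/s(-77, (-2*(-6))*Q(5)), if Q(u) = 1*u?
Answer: -38607/37589 ≈ -1.0271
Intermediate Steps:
Q(u) = u
s(U, B) = (3 + U)*(B + U) - 16*B*U (s(U, B) = -8*(B*U + B*U) + (3 + U)*(B + U) = -16*B*U + (3 + U)*(B + U) = (3 + U)*(B + U) - 16*B*U)
-77214/s(-77, (-2*(-6))*Q(5)) = -77214/((-77)² + 3*(-2*(-6)*5) + 3*(-77) - 15*-2*(-6)*5*(-77)) = -77214/(5929 + 3*(12*5) - 231 - 15*12*5*(-77)) = -77214/(5929 + 3*60 - 231 - 15*60*(-77)) = -77214/(5929 + 180 - 231 + 69300) = -77214/75178 = -77214*1/75178 = -38607/37589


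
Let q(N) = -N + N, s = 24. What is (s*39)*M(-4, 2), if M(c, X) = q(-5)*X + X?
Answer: 1872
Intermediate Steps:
q(N) = 0
M(c, X) = X (M(c, X) = 0*X + X = 0 + X = X)
(s*39)*M(-4, 2) = (24*39)*2 = 936*2 = 1872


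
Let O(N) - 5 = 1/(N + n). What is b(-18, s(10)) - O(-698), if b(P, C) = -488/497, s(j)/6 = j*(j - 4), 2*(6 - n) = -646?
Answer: -1096540/183393 ≈ -5.9792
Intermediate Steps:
n = 329 (n = 6 - 1/2*(-646) = 6 + 323 = 329)
O(N) = 5 + 1/(329 + N) (O(N) = 5 + 1/(N + 329) = 5 + 1/(329 + N))
s(j) = 6*j*(-4 + j) (s(j) = 6*(j*(j - 4)) = 6*(j*(-4 + j)) = 6*j*(-4 + j))
b(P, C) = -488/497 (b(P, C) = -488*1/497 = -488/497)
b(-18, s(10)) - O(-698) = -488/497 - (1646 + 5*(-698))/(329 - 698) = -488/497 - (1646 - 3490)/(-369) = -488/497 - (-1)*(-1844)/369 = -488/497 - 1*1844/369 = -488/497 - 1844/369 = -1096540/183393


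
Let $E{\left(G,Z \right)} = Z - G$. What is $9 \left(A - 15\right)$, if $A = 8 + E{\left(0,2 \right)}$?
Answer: $-45$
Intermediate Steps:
$A = 10$ ($A = 8 + \left(2 - 0\right) = 8 + \left(2 + 0\right) = 8 + 2 = 10$)
$9 \left(A - 15\right) = 9 \left(10 - 15\right) = 9 \left(-5\right) = -45$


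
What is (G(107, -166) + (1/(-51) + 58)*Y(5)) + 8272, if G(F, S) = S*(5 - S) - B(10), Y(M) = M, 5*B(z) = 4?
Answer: -5055349/255 ≈ -19825.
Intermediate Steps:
B(z) = ⅘ (B(z) = (⅕)*4 = ⅘)
G(F, S) = -⅘ + S*(5 - S) (G(F, S) = S*(5 - S) - 1*⅘ = S*(5 - S) - ⅘ = -⅘ + S*(5 - S))
(G(107, -166) + (1/(-51) + 58)*Y(5)) + 8272 = ((-⅘ - 1*(-166)² + 5*(-166)) + (1/(-51) + 58)*5) + 8272 = ((-⅘ - 1*27556 - 830) + (-1/51 + 58)*5) + 8272 = ((-⅘ - 27556 - 830) + (2957/51)*5) + 8272 = (-141934/5 + 14785/51) + 8272 = -7164709/255 + 8272 = -5055349/255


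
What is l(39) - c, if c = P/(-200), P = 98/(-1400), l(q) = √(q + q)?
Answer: -7/20000 + √78 ≈ 8.8314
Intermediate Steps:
l(q) = √2*√q (l(q) = √(2*q) = √2*√q)
P = -7/100 (P = 98*(-1/1400) = -7/100 ≈ -0.070000)
c = 7/20000 (c = -7/100/(-200) = -7/100*(-1/200) = 7/20000 ≈ 0.00035000)
l(39) - c = √2*√39 - 1*7/20000 = √78 - 7/20000 = -7/20000 + √78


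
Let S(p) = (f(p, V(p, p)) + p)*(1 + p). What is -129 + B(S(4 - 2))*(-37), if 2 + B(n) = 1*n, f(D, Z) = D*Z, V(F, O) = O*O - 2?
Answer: -721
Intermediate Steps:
V(F, O) = -2 + O**2 (V(F, O) = O**2 - 2 = -2 + O**2)
S(p) = (1 + p)*(p + p*(-2 + p**2)) (S(p) = (p*(-2 + p**2) + p)*(1 + p) = (p + p*(-2 + p**2))*(1 + p) = (1 + p)*(p + p*(-2 + p**2)))
B(n) = -2 + n (B(n) = -2 + 1*n = -2 + n)
-129 + B(S(4 - 2))*(-37) = -129 + (-2 + (4 - 2)*(-1 + (4 - 2)**2 + (4 - 2)**3 - (4 - 2)))*(-37) = -129 + (-2 + 2*(-1 + 2**2 + 2**3 - 1*2))*(-37) = -129 + (-2 + 2*(-1 + 4 + 8 - 2))*(-37) = -129 + (-2 + 2*9)*(-37) = -129 + (-2 + 18)*(-37) = -129 + 16*(-37) = -129 - 592 = -721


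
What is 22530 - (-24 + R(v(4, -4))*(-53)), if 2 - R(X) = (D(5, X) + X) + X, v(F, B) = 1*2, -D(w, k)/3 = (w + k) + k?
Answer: 23879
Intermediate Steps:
D(w, k) = -6*k - 3*w (D(w, k) = -3*((w + k) + k) = -3*((k + w) + k) = -3*(w + 2*k) = -6*k - 3*w)
v(F, B) = 2
R(X) = 17 + 4*X (R(X) = 2 - (((-6*X - 3*5) + X) + X) = 2 - (((-6*X - 15) + X) + X) = 2 - (((-15 - 6*X) + X) + X) = 2 - ((-15 - 5*X) + X) = 2 - (-15 - 4*X) = 2 + (15 + 4*X) = 17 + 4*X)
22530 - (-24 + R(v(4, -4))*(-53)) = 22530 - (-24 + (17 + 4*2)*(-53)) = 22530 - (-24 + (17 + 8)*(-53)) = 22530 - (-24 + 25*(-53)) = 22530 - (-24 - 1325) = 22530 - 1*(-1349) = 22530 + 1349 = 23879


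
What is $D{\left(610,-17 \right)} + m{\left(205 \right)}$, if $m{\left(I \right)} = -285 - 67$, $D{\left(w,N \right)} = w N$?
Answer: $-10722$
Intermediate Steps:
$D{\left(w,N \right)} = N w$
$m{\left(I \right)} = -352$
$D{\left(610,-17 \right)} + m{\left(205 \right)} = \left(-17\right) 610 - 352 = -10370 - 352 = -10722$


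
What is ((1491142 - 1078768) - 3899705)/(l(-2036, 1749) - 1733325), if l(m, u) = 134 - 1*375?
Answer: 3487331/1733566 ≈ 2.0117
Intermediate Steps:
l(m, u) = -241 (l(m, u) = 134 - 375 = -241)
((1491142 - 1078768) - 3899705)/(l(-2036, 1749) - 1733325) = ((1491142 - 1078768) - 3899705)/(-241 - 1733325) = (412374 - 3899705)/(-1733566) = -3487331*(-1/1733566) = 3487331/1733566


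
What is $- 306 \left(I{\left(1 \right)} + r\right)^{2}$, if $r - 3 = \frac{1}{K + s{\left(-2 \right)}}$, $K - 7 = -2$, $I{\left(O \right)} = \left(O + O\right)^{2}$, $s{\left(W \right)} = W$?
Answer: $-16456$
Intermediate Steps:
$I{\left(O \right)} = 4 O^{2}$ ($I{\left(O \right)} = \left(2 O\right)^{2} = 4 O^{2}$)
$K = 5$ ($K = 7 - 2 = 5$)
$r = \frac{10}{3}$ ($r = 3 + \frac{1}{5 - 2} = 3 + \frac{1}{3} = \frac{10}{3} \approx 3.3333$)
$- 306 \left(I{\left(1 \right)} + r\right)^{2} = - 306 \left(4 \cdot 1^{2} + \frac{10}{3}\right)^{2} = - 306 \left(4 \cdot 1 + \frac{10}{3}\right)^{2} = - 306 \left(4 + \frac{10}{3}\right)^{2} = - 306 \left(\frac{22}{3}\right)^{2} = \left(-306\right) \frac{484}{9} = -16456$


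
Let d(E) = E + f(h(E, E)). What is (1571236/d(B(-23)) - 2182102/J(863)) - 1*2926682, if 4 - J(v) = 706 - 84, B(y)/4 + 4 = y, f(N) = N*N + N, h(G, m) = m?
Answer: -861663558071/294786 ≈ -2.9230e+6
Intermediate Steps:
f(N) = N + N² (f(N) = N² + N = N + N²)
B(y) = -16 + 4*y
J(v) = -618 (J(v) = 4 - (706 - 84) = 4 - 1*622 = 4 - 622 = -618)
d(E) = E + E*(1 + E)
(1571236/d(B(-23)) - 2182102/J(863)) - 1*2926682 = (1571236/(((-16 + 4*(-23))*(2 + (-16 + 4*(-23))))) - 2182102/(-618)) - 1*2926682 = (1571236/(((-16 - 92)*(2 + (-16 - 92)))) - 2182102*(-1/618)) - 2926682 = (1571236/((-108*(2 - 108))) + 1091051/309) - 2926682 = (1571236/((-108*(-106))) + 1091051/309) - 2926682 = (1571236/11448 + 1091051/309) - 2926682 = (1571236*(1/11448) + 1091051/309) - 2926682 = (392809/2862 + 1091051/309) - 2926682 = 1081321981/294786 - 2926682 = -861663558071/294786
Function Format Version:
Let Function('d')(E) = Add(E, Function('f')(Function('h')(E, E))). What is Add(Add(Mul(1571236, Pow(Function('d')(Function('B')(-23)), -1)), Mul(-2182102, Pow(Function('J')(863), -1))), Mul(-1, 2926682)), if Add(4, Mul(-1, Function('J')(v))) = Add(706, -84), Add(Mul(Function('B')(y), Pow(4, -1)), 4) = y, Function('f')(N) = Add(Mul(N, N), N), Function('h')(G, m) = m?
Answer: Rational(-861663558071, 294786) ≈ -2.9230e+6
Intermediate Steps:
Function('f')(N) = Add(N, Pow(N, 2)) (Function('f')(N) = Add(Pow(N, 2), N) = Add(N, Pow(N, 2)))
Function('B')(y) = Add(-16, Mul(4, y))
Function('J')(v) = -618 (Function('J')(v) = Add(4, Mul(-1, Add(706, -84))) = Add(4, Mul(-1, 622)) = Add(4, -622) = -618)
Function('d')(E) = Add(E, Mul(E, Add(1, E)))
Add(Add(Mul(1571236, Pow(Function('d')(Function('B')(-23)), -1)), Mul(-2182102, Pow(Function('J')(863), -1))), Mul(-1, 2926682)) = Add(Add(Mul(1571236, Pow(Mul(Add(-16, Mul(4, -23)), Add(2, Add(-16, Mul(4, -23)))), -1)), Mul(-2182102, Pow(-618, -1))), Mul(-1, 2926682)) = Add(Add(Mul(1571236, Pow(Mul(Add(-16, -92), Add(2, Add(-16, -92))), -1)), Mul(-2182102, Rational(-1, 618))), -2926682) = Add(Add(Mul(1571236, Pow(Mul(-108, Add(2, -108)), -1)), Rational(1091051, 309)), -2926682) = Add(Add(Mul(1571236, Pow(Mul(-108, -106), -1)), Rational(1091051, 309)), -2926682) = Add(Add(Mul(1571236, Pow(11448, -1)), Rational(1091051, 309)), -2926682) = Add(Add(Mul(1571236, Rational(1, 11448)), Rational(1091051, 309)), -2926682) = Add(Add(Rational(392809, 2862), Rational(1091051, 309)), -2926682) = Add(Rational(1081321981, 294786), -2926682) = Rational(-861663558071, 294786)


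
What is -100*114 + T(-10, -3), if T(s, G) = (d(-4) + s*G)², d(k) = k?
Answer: -10724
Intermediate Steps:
T(s, G) = (-4 + G*s)² (T(s, G) = (-4 + s*G)² = (-4 + G*s)²)
-100*114 + T(-10, -3) = -100*114 + (-4 - 3*(-10))² = -11400 + (-4 + 30)² = -11400 + 26² = -11400 + 676 = -10724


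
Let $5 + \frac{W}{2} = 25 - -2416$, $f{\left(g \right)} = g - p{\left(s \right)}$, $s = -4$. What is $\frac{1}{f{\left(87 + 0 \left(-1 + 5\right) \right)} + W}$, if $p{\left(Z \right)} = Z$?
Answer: $\frac{1}{4963} \approx 0.00020149$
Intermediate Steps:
$f{\left(g \right)} = 4 + g$ ($f{\left(g \right)} = g - -4 = g + 4 = 4 + g$)
$W = 4872$ ($W = -10 + 2 \left(25 - -2416\right) = -10 + 2 \left(25 + 2416\right) = -10 + 2 \cdot 2441 = -10 + 4882 = 4872$)
$\frac{1}{f{\left(87 + 0 \left(-1 + 5\right) \right)} + W} = \frac{1}{\left(4 + \left(87 + 0 \left(-1 + 5\right)\right)\right) + 4872} = \frac{1}{\left(4 + \left(87 + 0 \cdot 4\right)\right) + 4872} = \frac{1}{\left(4 + \left(87 + 0\right)\right) + 4872} = \frac{1}{\left(4 + 87\right) + 4872} = \frac{1}{91 + 4872} = \frac{1}{4963}$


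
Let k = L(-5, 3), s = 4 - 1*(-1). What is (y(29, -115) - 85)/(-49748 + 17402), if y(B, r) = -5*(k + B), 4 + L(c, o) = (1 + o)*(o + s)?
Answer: 185/16173 ≈ 0.011439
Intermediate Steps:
s = 5 (s = 4 + 1 = 5)
L(c, o) = -4 + (1 + o)*(5 + o) (L(c, o) = -4 + (1 + o)*(o + 5) = -4 + (1 + o)*(5 + o))
k = 28 (k = 1 + 3² + 6*3 = 1 + 9 + 18 = 28)
y(B, r) = -140 - 5*B (y(B, r) = -5*(28 + B) = -140 - 5*B)
(y(29, -115) - 85)/(-49748 + 17402) = ((-140 - 5*29) - 85)/(-49748 + 17402) = ((-140 - 145) - 85)/(-32346) = (-285 - 85)*(-1/32346) = -370*(-1/32346) = 185/16173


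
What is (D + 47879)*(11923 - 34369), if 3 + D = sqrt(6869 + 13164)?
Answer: -1074624696 - 22446*sqrt(20033) ≈ -1.0778e+9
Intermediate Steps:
D = -3 + sqrt(20033) (D = -3 + sqrt(6869 + 13164) = -3 + sqrt(20033) ≈ 138.54)
(D + 47879)*(11923 - 34369) = ((-3 + sqrt(20033)) + 47879)*(11923 - 34369) = (47876 + sqrt(20033))*(-22446) = -1074624696 - 22446*sqrt(20033)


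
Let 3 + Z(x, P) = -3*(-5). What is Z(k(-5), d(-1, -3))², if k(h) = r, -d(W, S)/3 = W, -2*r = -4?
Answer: 144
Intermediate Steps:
r = 2 (r = -½*(-4) = 2)
d(W, S) = -3*W
k(h) = 2
Z(x, P) = 12 (Z(x, P) = -3 - 3*(-5) = -3 + 15 = 12)
Z(k(-5), d(-1, -3))² = 12² = 144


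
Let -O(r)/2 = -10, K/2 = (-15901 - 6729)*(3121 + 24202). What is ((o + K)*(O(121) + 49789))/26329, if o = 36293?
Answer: -61593943236783/26329 ≈ -2.3394e+9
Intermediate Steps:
K = -1236638980 (K = 2*((-15901 - 6729)*(3121 + 24202)) = 2*(-22630*27323) = 2*(-618319490) = -1236638980)
O(r) = 20 (O(r) = -2*(-10) = 20)
((o + K)*(O(121) + 49789))/26329 = ((36293 - 1236638980)*(20 + 49789))/26329 = -1236602687*49809*(1/26329) = -61593943236783*1/26329 = -61593943236783/26329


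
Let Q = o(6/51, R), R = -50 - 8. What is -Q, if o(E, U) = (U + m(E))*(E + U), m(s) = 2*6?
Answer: -45264/17 ≈ -2662.6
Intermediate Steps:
R = -58
m(s) = 12
o(E, U) = (12 + U)*(E + U) (o(E, U) = (U + 12)*(E + U) = (12 + U)*(E + U))
Q = 45264/17 (Q = (-58)² + 12*(6/51) + 12*(-58) + (6/51)*(-58) = 3364 + 12*(6*(1/51)) - 696 + (6*(1/51))*(-58) = 3364 + 12*(2/17) - 696 + (2/17)*(-58) = 3364 + 24/17 - 696 - 116/17 = 45264/17 ≈ 2662.6)
-Q = -1*45264/17 = -45264/17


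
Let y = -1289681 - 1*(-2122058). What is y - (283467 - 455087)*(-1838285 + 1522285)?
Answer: -54231087623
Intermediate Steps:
y = 832377 (y = -1289681 + 2122058 = 832377)
y - (283467 - 455087)*(-1838285 + 1522285) = 832377 - (283467 - 455087)*(-1838285 + 1522285) = 832377 - (-171620)*(-316000) = 832377 - 1*54231920000 = 832377 - 54231920000 = -54231087623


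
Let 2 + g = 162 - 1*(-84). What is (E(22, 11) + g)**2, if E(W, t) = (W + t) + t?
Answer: 82944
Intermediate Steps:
E(W, t) = W + 2*t
g = 244 (g = -2 + (162 - 1*(-84)) = -2 + (162 + 84) = -2 + 246 = 244)
(E(22, 11) + g)**2 = ((22 + 2*11) + 244)**2 = ((22 + 22) + 244)**2 = (44 + 244)**2 = 288**2 = 82944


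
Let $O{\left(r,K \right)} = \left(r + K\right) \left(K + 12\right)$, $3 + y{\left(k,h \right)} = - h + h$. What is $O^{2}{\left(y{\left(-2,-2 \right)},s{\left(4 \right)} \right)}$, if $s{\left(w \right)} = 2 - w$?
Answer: $2500$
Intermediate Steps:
$y{\left(k,h \right)} = -3$ ($y{\left(k,h \right)} = -3 + \left(- h + h\right) = -3 + 0 = -3$)
$O{\left(r,K \right)} = \left(12 + K\right) \left(K + r\right)$ ($O{\left(r,K \right)} = \left(K + r\right) \left(12 + K\right) = \left(12 + K\right) \left(K + r\right)$)
$O^{2}{\left(y{\left(-2,-2 \right)},s{\left(4 \right)} \right)} = \left(\left(2 - 4\right)^{2} + 12 \left(2 - 4\right) + 12 \left(-3\right) + \left(2 - 4\right) \left(-3\right)\right)^{2} = \left(\left(2 - 4\right)^{2} + 12 \left(2 - 4\right) - 36 + \left(2 - 4\right) \left(-3\right)\right)^{2} = \left(\left(-2\right)^{2} + 12 \left(-2\right) - 36 - -6\right)^{2} = \left(4 - 24 - 36 + 6\right)^{2} = \left(-50\right)^{2} = 2500$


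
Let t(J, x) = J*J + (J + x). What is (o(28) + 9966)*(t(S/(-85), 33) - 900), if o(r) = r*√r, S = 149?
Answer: -62332735674/7225 - 350254184*√7/7225 ≈ -8.7556e+6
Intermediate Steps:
o(r) = r^(3/2)
t(J, x) = J + x + J² (t(J, x) = J² + (J + x) = J + x + J²)
(o(28) + 9966)*(t(S/(-85), 33) - 900) = (28^(3/2) + 9966)*((149/(-85) + 33 + (149/(-85))²) - 900) = (56*√7 + 9966)*((149*(-1/85) + 33 + (149*(-1/85))²) - 900) = (9966 + 56*√7)*((-149/85 + 33 + (-149/85)²) - 900) = (9966 + 56*√7)*((-149/85 + 33 + 22201/7225) - 900) = (9966 + 56*√7)*(247961/7225 - 900) = (9966 + 56*√7)*(-6254539/7225) = -62332735674/7225 - 350254184*√7/7225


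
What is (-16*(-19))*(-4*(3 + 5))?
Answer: -9728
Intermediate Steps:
(-16*(-19))*(-4*(3 + 5)) = 304*(-4*8) = 304*(-32) = -9728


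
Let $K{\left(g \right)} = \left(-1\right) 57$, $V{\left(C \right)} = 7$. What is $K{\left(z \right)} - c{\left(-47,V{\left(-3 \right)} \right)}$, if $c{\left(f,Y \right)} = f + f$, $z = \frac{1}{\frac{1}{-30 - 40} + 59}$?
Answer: $37$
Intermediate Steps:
$z = \frac{70}{4129}$ ($z = \frac{1}{\frac{1}{-70} + 59} = \frac{1}{- \frac{1}{70} + 59} = \frac{1}{\frac{4129}{70}} = \frac{70}{4129} \approx 0.016953$)
$K{\left(g \right)} = -57$
$c{\left(f,Y \right)} = 2 f$
$K{\left(z \right)} - c{\left(-47,V{\left(-3 \right)} \right)} = -57 - 2 \left(-47\right) = -57 - -94 = -57 + 94 = 37$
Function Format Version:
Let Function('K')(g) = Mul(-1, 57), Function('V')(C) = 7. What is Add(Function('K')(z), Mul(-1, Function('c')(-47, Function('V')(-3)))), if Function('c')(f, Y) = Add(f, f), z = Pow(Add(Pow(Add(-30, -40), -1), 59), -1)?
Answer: 37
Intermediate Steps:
z = Rational(70, 4129) (z = Pow(Add(Pow(-70, -1), 59), -1) = Pow(Add(Rational(-1, 70), 59), -1) = Pow(Rational(4129, 70), -1) = Rational(70, 4129) ≈ 0.016953)
Function('K')(g) = -57
Function('c')(f, Y) = Mul(2, f)
Add(Function('K')(z), Mul(-1, Function('c')(-47, Function('V')(-3)))) = Add(-57, Mul(-1, Mul(2, -47))) = Add(-57, Mul(-1, -94)) = Add(-57, 94) = 37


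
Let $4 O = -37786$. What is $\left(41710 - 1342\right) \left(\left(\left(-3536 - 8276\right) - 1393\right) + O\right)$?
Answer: $-914395752$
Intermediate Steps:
$O = - \frac{18893}{2}$ ($O = \frac{1}{4} \left(-37786\right) = - \frac{18893}{2} \approx -9446.5$)
$\left(41710 - 1342\right) \left(\left(\left(-3536 - 8276\right) - 1393\right) + O\right) = \left(41710 - 1342\right) \left(\left(\left(-3536 - 8276\right) - 1393\right) - \frac{18893}{2}\right) = 40368 \left(\left(-11812 - 1393\right) - \frac{18893}{2}\right) = 40368 \left(-13205 - \frac{18893}{2}\right) = 40368 \left(- \frac{45303}{2}\right) = -914395752$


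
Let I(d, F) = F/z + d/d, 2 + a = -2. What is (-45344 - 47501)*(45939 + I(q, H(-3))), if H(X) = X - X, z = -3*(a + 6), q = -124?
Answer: -4265299300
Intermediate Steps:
a = -4 (a = -2 - 2 = -4)
z = -6 (z = -3*(-4 + 6) = -3*2 = -6)
H(X) = 0
I(d, F) = 1 - F/6 (I(d, F) = F/(-6) + d/d = F*(-⅙) + 1 = -F/6 + 1 = 1 - F/6)
(-45344 - 47501)*(45939 + I(q, H(-3))) = (-45344 - 47501)*(45939 + (1 - ⅙*0)) = -92845*(45939 + (1 + 0)) = -92845*(45939 + 1) = -92845*45940 = -4265299300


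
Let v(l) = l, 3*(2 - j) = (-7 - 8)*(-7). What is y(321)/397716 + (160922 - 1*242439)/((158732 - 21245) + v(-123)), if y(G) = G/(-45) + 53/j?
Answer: -445799965189/751188083580 ≈ -0.59346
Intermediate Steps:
j = -33 (j = 2 - (-7 - 8)*(-7)/3 = 2 - (-5)*(-7) = 2 - 1/3*105 = 2 - 35 = -33)
y(G) = -53/33 - G/45 (y(G) = G/(-45) + 53/(-33) = G*(-1/45) + 53*(-1/33) = -G/45 - 53/33 = -53/33 - G/45)
y(321)/397716 + (160922 - 1*242439)/((158732 - 21245) + v(-123)) = (-53/33 - 1/45*321)/397716 + (160922 - 1*242439)/((158732 - 21245) - 123) = (-53/33 - 107/15)*(1/397716) + (160922 - 242439)/(137487 - 123) = -1442/165*1/397716 - 81517/137364 = -721/32811570 - 81517*1/137364 = -721/32811570 - 81517/137364 = -445799965189/751188083580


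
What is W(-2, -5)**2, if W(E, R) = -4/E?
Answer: 4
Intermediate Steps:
W(-2, -5)**2 = (-4/(-2))**2 = (-4*(-1/2))**2 = 2**2 = 4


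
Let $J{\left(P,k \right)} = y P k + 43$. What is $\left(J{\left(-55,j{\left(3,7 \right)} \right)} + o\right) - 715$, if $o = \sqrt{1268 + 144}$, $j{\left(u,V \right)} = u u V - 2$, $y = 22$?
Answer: $-74482 + 2 \sqrt{353} \approx -74444.0$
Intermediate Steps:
$j{\left(u,V \right)} = -2 + V u^{2}$ ($j{\left(u,V \right)} = u^{2} V - 2 = V u^{2} - 2 = -2 + V u^{2}$)
$o = 2 \sqrt{353}$ ($o = \sqrt{1412} = 2 \sqrt{353} \approx 37.577$)
$J{\left(P,k \right)} = 43 + 22 P k$ ($J{\left(P,k \right)} = 22 P k + 43 = 43 + 22 P k$)
$\left(J{\left(-55,j{\left(3,7 \right)} \right)} + o\right) - 715 = \left(\left(43 + 22 \left(-55\right) \left(-2 + 7 \cdot 3^{2}\right)\right) + 2 \sqrt{353}\right) - 715 = \left(\left(43 + 22 \left(-55\right) \left(-2 + 7 \cdot 9\right)\right) + 2 \sqrt{353}\right) - 715 = \left(\left(43 + 22 \left(-55\right) \left(-2 + 63\right)\right) + 2 \sqrt{353}\right) - 715 = \left(\left(43 + 22 \left(-55\right) 61\right) + 2 \sqrt{353}\right) - 715 = \left(\left(43 - 73810\right) + 2 \sqrt{353}\right) - 715 = \left(-73767 + 2 \sqrt{353}\right) - 715 = -74482 + 2 \sqrt{353}$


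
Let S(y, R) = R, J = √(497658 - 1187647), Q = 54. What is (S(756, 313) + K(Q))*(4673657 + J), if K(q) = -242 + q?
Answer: 584207125 + 125*I*√689989 ≈ 5.8421e+8 + 1.0383e+5*I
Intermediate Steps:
J = I*√689989 (J = √(-689989) = I*√689989 ≈ 830.66*I)
(S(756, 313) + K(Q))*(4673657 + J) = (313 + (-242 + 54))*(4673657 + I*√689989) = (313 - 188)*(4673657 + I*√689989) = 125*(4673657 + I*√689989) = 584207125 + 125*I*√689989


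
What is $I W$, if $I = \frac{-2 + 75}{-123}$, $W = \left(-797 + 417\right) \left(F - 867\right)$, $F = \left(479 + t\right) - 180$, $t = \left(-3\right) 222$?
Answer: $- \frac{34231160}{123} \approx -2.783 \cdot 10^{5}$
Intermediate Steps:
$t = -666$
$F = -367$ ($F = \left(479 - 666\right) - 180 = -187 - 180 = -367$)
$W = 468920$ ($W = \left(-797 + 417\right) \left(-367 - 867\right) = \left(-380\right) \left(-1234\right) = 468920$)
$I = - \frac{73}{123}$ ($I = 73 \left(- \frac{1}{123}\right) = - \frac{73}{123} \approx -0.5935$)
$I W = \left(- \frac{73}{123}\right) 468920 = - \frac{34231160}{123}$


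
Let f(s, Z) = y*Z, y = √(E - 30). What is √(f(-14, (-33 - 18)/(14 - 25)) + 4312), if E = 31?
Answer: √522313/11 ≈ 65.701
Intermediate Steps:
y = 1 (y = √(31 - 30) = √1 = 1)
f(s, Z) = Z (f(s, Z) = 1*Z = Z)
√(f(-14, (-33 - 18)/(14 - 25)) + 4312) = √((-33 - 18)/(14 - 25) + 4312) = √(-51/(-11) + 4312) = √(-51*(-1/11) + 4312) = √(51/11 + 4312) = √(47483/11) = √522313/11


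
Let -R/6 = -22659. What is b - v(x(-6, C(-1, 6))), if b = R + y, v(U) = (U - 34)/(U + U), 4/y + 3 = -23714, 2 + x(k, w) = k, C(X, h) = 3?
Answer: 25794870055/189736 ≈ 1.3595e+5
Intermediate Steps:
R = 135954 (R = -6*(-22659) = 135954)
x(k, w) = -2 + k
y = -4/23717 (y = 4/(-3 - 23714) = 4/(-23717) = 4*(-1/23717) = -4/23717 ≈ -0.00016866)
v(U) = (-34 + U)/(2*U) (v(U) = (-34 + U)/((2*U)) = (-34 + U)*(1/(2*U)) = (-34 + U)/(2*U))
b = 3224421014/23717 (b = 135954 - 4/23717 = 3224421014/23717 ≈ 1.3595e+5)
b - v(x(-6, C(-1, 6))) = 3224421014/23717 - (-34 + (-2 - 6))/(2*(-2 - 6)) = 3224421014/23717 - (-34 - 8)/(2*(-8)) = 3224421014/23717 - (-1)*(-42)/(2*8) = 3224421014/23717 - 1*21/8 = 3224421014/23717 - 21/8 = 25794870055/189736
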